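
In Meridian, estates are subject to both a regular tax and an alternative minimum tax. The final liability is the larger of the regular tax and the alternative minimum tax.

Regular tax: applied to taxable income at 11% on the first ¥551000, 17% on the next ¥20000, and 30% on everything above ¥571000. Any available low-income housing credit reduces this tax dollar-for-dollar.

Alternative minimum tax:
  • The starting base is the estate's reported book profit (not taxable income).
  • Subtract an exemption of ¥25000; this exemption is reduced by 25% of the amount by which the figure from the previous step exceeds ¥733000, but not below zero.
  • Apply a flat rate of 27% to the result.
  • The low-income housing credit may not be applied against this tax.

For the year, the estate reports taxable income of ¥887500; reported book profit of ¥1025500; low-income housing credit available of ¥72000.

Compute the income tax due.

¥276885

Regular tax:
  ¥551000 × 11% = ¥60610
  ¥20000 × 17% = ¥3400
  ¥316500 × 30% = ¥94950
  → ¥158960
  Less low-income housing credit ¥72000 → ¥86960

Alternative minimum tax:
  Base (reported book profit): ¥1025500
  Exemption: 25% × (¥1025500 − ¥733000) = ¥73125 ≥ ¥25000, so the exemption is fully phased out
  Base: ¥1025500 − ¥0 = ¥1025500
  ¥1025500 × 27% = ¥276885

¥276885 > ¥86960, so the alternative minimum tax is the binding amount.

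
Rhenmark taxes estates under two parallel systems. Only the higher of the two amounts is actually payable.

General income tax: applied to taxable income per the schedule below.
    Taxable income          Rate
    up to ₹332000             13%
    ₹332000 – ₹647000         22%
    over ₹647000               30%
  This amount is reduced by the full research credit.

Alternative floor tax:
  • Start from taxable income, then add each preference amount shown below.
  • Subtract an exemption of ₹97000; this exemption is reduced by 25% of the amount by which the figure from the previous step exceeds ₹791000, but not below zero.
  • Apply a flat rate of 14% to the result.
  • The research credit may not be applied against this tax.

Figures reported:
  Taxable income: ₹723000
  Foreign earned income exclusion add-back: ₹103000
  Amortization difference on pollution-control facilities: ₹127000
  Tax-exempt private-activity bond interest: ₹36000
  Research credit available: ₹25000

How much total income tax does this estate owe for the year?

₹131810

Alternative floor tax:
  Adjusted income: ₹723000 + ₹103000 + ₹127000 + ₹36000 = ₹989000
  Exemption: ₹97000 − 25% × (₹989000 − ₹791000) = ₹97000 − ₹49500 = ₹47500
  Base: ₹989000 − ₹47500 = ₹941500
  ₹941500 × 14% = ₹131810

General income tax:
  ₹332000 × 13% = ₹43160
  ₹315000 × 22% = ₹69300
  ₹76000 × 30% = ₹22800
  → ₹135260
  Less research credit ₹25000 → ₹110260

₹131810 > ₹110260, so the alternative floor tax is the binding amount.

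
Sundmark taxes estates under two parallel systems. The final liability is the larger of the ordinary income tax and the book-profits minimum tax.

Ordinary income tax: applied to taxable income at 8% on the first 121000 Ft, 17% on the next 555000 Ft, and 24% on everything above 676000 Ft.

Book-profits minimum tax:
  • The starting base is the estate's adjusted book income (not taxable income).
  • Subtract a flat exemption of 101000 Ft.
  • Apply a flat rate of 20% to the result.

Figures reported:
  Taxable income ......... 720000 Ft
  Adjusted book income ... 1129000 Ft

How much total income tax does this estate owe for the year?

205600 Ft

Book-profits minimum tax:
  Base (adjusted book income): 1129000 Ft
  Less exemption 101000 Ft → base 1028000 Ft
  1028000 Ft × 20% = 205600 Ft

Ordinary income tax:
  121000 Ft × 8% = 9680 Ft
  555000 Ft × 17% = 94350 Ft
  44000 Ft × 24% = 10560 Ft
  → 114590 Ft

205600 Ft > 114590 Ft, so the book-profits minimum tax is the binding amount.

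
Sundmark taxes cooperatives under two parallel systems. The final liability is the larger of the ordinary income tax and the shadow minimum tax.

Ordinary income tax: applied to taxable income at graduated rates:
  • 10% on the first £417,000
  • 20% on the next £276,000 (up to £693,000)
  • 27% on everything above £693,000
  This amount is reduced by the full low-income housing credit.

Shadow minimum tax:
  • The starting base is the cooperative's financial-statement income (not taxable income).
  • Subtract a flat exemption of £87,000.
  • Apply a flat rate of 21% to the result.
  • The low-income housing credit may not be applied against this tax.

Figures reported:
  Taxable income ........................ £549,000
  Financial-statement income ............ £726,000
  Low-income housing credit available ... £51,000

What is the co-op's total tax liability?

£134,190

Ordinary income tax:
  £417,000 × 10% = £41,700
  £132,000 × 20% = £26,400
  → £68,100
  Less low-income housing credit £51,000 → £17,100

Shadow minimum tax:
  Base (financial-statement income): £726,000
  Less exemption £87,000 → base £639,000
  £639,000 × 21% = £134,190

£134,190 > £17,100, so the shadow minimum tax is the binding amount.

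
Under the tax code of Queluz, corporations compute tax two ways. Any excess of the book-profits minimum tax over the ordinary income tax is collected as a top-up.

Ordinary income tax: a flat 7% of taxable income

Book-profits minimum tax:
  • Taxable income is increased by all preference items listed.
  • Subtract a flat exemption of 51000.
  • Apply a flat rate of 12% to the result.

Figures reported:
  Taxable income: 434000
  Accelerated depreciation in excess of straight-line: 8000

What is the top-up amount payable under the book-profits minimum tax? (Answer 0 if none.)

Book-profits minimum tax:
  Adjusted income: 434000 + 8000 = 442000
  Less exemption 51000 → base 391000
  391000 × 12% = 46920

Ordinary income tax:
  434000 × 7% = 30380

Excess of book-profits minimum tax over ordinary income tax: 46920 − 30380 = 16540.

16540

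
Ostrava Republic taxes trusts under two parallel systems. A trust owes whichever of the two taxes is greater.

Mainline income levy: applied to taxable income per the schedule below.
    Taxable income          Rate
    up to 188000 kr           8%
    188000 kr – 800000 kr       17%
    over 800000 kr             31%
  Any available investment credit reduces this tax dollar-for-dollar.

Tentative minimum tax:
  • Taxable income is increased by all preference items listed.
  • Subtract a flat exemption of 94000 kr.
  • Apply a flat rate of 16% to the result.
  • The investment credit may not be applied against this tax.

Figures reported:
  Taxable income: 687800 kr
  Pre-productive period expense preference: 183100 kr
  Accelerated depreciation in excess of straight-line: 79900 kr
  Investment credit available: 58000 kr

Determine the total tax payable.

137088 kr

Mainline income levy:
  188000 kr × 8% = 15040 kr
  499800 kr × 17% = 84966 kr
  → 100006 kr
  Less investment credit 58000 kr → 42006 kr

Tentative minimum tax:
  Adjusted income: 687800 kr + 183100 kr + 79900 kr = 950800 kr
  Less exemption 94000 kr → base 856800 kr
  856800 kr × 16% = 137088 kr

137088 kr > 42006 kr, so the tentative minimum tax is the binding amount.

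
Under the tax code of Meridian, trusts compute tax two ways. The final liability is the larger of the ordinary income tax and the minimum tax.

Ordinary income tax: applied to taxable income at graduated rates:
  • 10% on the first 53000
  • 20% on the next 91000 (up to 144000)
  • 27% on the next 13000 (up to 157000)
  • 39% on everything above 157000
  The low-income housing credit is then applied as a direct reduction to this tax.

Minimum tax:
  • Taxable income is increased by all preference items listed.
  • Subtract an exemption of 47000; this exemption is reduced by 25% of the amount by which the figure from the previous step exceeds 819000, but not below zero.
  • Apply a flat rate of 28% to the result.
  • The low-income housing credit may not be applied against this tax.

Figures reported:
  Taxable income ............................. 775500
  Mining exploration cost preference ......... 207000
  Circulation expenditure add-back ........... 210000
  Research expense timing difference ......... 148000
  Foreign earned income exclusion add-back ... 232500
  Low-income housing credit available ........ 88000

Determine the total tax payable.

Minimum tax:
  Adjusted income: 775500 + 207000 + 210000 + 148000 + 232500 = 1573000
  Exemption: 25% × (1573000 − 819000) = 188500 ≥ 47000, so the exemption is fully phased out
  Base: 1573000 − 0 = 1573000
  1573000 × 28% = 440440

Ordinary income tax:
  53000 × 10% = 5300
  91000 × 20% = 18200
  13000 × 27% = 3510
  618500 × 39% = 241215
  → 268225
  Less low-income housing credit 88000 → 180225

440440 > 180225, so the minimum tax is the binding amount.

440440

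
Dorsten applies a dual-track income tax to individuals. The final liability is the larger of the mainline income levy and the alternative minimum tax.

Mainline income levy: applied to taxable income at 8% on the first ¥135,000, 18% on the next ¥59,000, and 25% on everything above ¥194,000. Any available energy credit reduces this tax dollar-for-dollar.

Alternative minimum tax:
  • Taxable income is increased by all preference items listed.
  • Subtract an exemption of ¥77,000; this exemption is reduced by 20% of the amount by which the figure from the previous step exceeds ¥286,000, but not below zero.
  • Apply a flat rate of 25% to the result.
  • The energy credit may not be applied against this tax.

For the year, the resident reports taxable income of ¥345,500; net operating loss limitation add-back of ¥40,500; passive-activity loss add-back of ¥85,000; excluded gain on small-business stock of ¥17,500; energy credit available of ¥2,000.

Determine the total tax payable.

¥113,000

Alternative minimum tax:
  Adjusted income: ¥345,500 + ¥40,500 + ¥85,000 + ¥17,500 = ¥488,500
  Exemption: ¥77,000 − 20% × (¥488,500 − ¥286,000) = ¥77,000 − ¥40,500 = ¥36,500
  Base: ¥488,500 − ¥36,500 = ¥452,000
  ¥452,000 × 25% = ¥113,000

Mainline income levy:
  ¥135,000 × 8% = ¥10,800
  ¥59,000 × 18% = ¥10,620
  ¥151,500 × 25% = ¥37,875
  → ¥59,295
  Less energy credit ¥2,000 → ¥57,295

¥113,000 > ¥57,295, so the alternative minimum tax is the binding amount.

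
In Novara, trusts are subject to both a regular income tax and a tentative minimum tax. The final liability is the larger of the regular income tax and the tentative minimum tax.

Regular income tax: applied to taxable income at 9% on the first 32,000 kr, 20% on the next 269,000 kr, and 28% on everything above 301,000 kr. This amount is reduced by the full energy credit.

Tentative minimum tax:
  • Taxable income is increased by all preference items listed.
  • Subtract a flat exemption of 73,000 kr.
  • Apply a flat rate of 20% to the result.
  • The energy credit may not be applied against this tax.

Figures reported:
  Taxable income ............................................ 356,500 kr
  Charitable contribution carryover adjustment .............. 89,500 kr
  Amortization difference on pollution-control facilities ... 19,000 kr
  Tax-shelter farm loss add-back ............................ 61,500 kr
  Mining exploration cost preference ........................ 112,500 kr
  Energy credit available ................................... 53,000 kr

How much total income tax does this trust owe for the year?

Tentative minimum tax:
  Adjusted income: 356,500 kr + 89,500 kr + 19,000 kr + 61,500 kr + 112,500 kr = 639,000 kr
  Less exemption 73,000 kr → base 566,000 kr
  566,000 kr × 20% = 113,200 kr

Regular income tax:
  32,000 kr × 9% = 2,880 kr
  269,000 kr × 20% = 53,800 kr
  55,500 kr × 28% = 15,540 kr
  → 72,220 kr
  Less energy credit 53,000 kr → 19,220 kr

113,200 kr > 19,220 kr, so the tentative minimum tax is the binding amount.

113,200 kr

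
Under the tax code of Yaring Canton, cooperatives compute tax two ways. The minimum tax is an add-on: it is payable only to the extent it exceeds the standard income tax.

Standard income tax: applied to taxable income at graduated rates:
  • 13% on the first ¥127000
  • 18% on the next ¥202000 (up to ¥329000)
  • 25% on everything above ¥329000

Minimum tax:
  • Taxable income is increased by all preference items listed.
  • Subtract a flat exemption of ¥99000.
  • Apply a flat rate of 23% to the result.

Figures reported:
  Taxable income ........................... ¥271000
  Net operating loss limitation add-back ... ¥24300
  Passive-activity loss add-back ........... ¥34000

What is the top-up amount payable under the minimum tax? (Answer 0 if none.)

¥10539

Minimum tax:
  Adjusted income: ¥271000 + ¥24300 + ¥34000 = ¥329300
  Less exemption ¥99000 → base ¥230300
  ¥230300 × 23% = ¥52969

Standard income tax:
  ¥127000 × 13% = ¥16510
  ¥144000 × 18% = ¥25920
  → ¥42430

Excess of minimum tax over standard income tax: ¥52969 − ¥42430 = ¥10539.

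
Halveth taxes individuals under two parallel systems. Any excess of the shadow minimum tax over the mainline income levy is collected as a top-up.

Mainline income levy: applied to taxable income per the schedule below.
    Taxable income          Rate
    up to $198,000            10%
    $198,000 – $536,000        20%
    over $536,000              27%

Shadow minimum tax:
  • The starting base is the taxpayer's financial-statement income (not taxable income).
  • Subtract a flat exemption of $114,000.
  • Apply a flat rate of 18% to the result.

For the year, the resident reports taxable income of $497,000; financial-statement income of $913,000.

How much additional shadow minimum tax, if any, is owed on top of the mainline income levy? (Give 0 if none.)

Shadow minimum tax:
  Base (financial-statement income): $913,000
  Less exemption $114,000 → base $799,000
  $799,000 × 18% = $143,820

Mainline income levy:
  $198,000 × 10% = $19,800
  $299,000 × 20% = $59,800
  → $79,600

Excess of shadow minimum tax over mainline income levy: $143,820 − $79,600 = $64,220.

$64,220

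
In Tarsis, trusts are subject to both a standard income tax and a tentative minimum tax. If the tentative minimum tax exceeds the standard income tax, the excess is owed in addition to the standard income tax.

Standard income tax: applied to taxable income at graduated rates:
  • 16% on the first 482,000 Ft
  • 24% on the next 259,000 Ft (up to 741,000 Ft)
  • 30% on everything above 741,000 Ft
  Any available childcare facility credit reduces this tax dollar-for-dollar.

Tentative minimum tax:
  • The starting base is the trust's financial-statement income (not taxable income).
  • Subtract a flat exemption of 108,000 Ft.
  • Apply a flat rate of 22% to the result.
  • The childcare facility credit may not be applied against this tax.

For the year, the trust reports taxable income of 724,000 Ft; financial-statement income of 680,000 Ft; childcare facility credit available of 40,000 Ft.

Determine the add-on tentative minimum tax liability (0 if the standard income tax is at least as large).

30,640 Ft

Tentative minimum tax:
  Base (financial-statement income): 680,000 Ft
  Less exemption 108,000 Ft → base 572,000 Ft
  572,000 Ft × 22% = 125,840 Ft

Standard income tax:
  482,000 Ft × 16% = 77,120 Ft
  242,000 Ft × 24% = 58,080 Ft
  → 135,200 Ft
  Less childcare facility credit 40,000 Ft → 95,200 Ft

Excess of tentative minimum tax over standard income tax: 125,840 Ft − 95,200 Ft = 30,640 Ft.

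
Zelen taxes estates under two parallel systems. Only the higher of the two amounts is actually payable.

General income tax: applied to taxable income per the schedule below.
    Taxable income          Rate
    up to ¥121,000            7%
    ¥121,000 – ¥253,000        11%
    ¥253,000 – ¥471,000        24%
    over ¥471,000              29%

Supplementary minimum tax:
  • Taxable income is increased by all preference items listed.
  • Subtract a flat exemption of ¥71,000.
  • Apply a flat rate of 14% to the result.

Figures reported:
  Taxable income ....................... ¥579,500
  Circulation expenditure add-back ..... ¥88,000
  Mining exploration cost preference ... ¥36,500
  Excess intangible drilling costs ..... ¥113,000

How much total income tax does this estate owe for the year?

¥106,775

General income tax:
  ¥121,000 × 7% = ¥8,470
  ¥132,000 × 11% = ¥14,520
  ¥218,000 × 24% = ¥52,320
  ¥108,500 × 29% = ¥31,465
  → ¥106,775

Supplementary minimum tax:
  Adjusted income: ¥579,500 + ¥88,000 + ¥36,500 + ¥113,000 = ¥817,000
  Less exemption ¥71,000 → base ¥746,000
  ¥746,000 × 14% = ¥104,440

¥106,775 > ¥104,440, so the general income tax governs.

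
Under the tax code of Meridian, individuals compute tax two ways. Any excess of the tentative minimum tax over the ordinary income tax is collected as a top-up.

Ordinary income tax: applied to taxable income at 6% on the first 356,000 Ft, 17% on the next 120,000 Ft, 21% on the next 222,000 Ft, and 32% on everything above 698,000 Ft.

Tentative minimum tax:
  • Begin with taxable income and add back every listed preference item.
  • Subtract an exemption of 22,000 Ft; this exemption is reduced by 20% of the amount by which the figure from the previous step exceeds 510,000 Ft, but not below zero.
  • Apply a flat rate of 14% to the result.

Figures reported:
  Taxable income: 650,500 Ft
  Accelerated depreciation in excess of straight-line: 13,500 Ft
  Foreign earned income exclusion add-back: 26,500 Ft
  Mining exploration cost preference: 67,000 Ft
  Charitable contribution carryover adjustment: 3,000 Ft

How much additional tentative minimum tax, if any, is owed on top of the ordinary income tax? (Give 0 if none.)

Ordinary income tax:
  356,000 Ft × 6% = 21,360 Ft
  120,000 Ft × 17% = 20,400 Ft
  174,500 Ft × 21% = 36,645 Ft
  → 78,405 Ft

Tentative minimum tax:
  Adjusted income: 650,500 Ft + 13,500 Ft + 26,500 Ft + 67,000 Ft + 3,000 Ft = 760,500 Ft
  Exemption: 20% × (760,500 Ft − 510,000 Ft) = 50,100 Ft ≥ 22,000 Ft, so the exemption is fully phased out
  Base: 760,500 Ft − 0 Ft = 760,500 Ft
  760,500 Ft × 14% = 106,470 Ft

Excess of tentative minimum tax over ordinary income tax: 106,470 Ft − 78,405 Ft = 28,065 Ft.

28,065 Ft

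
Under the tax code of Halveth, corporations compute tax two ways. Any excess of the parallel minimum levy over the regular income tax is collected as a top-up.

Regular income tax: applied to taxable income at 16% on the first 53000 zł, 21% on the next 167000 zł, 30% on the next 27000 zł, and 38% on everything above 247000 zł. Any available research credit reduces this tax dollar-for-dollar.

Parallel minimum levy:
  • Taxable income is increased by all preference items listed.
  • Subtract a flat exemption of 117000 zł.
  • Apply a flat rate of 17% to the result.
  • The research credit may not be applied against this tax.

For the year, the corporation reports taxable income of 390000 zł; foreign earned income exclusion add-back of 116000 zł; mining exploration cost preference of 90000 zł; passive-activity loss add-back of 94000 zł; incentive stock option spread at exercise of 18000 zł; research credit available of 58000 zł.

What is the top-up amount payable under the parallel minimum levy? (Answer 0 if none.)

52480 zł

Regular income tax:
  53000 zł × 16% = 8480 zł
  167000 zł × 21% = 35070 zł
  27000 zł × 30% = 8100 zł
  143000 zł × 38% = 54340 zł
  → 105990 zł
  Less research credit 58000 zł → 47990 zł

Parallel minimum levy:
  Adjusted income: 390000 zł + 116000 zł + 90000 zł + 94000 zł + 18000 zł = 708000 zł
  Less exemption 117000 zł → base 591000 zł
  591000 zł × 17% = 100470 zł

Excess of parallel minimum levy over regular income tax: 100470 zł − 47990 zł = 52480 zł.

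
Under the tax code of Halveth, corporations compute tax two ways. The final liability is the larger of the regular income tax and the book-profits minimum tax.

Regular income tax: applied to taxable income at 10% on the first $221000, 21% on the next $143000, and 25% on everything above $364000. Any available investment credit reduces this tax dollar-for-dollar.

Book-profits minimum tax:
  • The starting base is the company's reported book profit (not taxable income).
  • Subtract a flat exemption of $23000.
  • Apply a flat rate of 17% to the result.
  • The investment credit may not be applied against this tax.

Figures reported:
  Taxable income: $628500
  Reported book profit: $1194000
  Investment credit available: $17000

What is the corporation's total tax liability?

Regular income tax:
  $221000 × 10% = $22100
  $143000 × 21% = $30030
  $264500 × 25% = $66125
  → $118255
  Less investment credit $17000 → $101255

Book-profits minimum tax:
  Base (reported book profit): $1194000
  Less exemption $23000 → base $1171000
  $1171000 × 17% = $199070

$199070 > $101255, so the book-profits minimum tax is the binding amount.

$199070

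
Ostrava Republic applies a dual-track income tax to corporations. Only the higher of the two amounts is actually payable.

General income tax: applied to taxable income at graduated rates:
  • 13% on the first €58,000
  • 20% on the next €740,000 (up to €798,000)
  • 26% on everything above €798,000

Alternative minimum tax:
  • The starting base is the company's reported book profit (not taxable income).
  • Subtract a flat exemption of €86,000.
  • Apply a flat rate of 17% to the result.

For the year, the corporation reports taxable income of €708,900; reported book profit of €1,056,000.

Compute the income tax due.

€164,900

Alternative minimum tax:
  Base (reported book profit): €1,056,000
  Less exemption €86,000 → base €970,000
  €970,000 × 17% = €164,900

General income tax:
  €58,000 × 13% = €7,540
  €650,900 × 20% = €130,180
  → €137,720

€164,900 > €137,720, so the alternative minimum tax is the binding amount.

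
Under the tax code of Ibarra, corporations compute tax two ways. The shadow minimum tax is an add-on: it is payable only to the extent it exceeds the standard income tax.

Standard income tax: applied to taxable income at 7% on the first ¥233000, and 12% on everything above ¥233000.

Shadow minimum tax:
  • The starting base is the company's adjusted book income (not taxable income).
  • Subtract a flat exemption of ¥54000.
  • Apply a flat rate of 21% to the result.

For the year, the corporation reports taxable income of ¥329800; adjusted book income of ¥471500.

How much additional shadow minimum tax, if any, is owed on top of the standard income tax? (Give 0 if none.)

¥59749

Shadow minimum tax:
  Base (adjusted book income): ¥471500
  Less exemption ¥54000 → base ¥417500
  ¥417500 × 21% = ¥87675

Standard income tax:
  ¥233000 × 7% = ¥16310
  ¥96800 × 12% = ¥11616
  → ¥27926

Excess of shadow minimum tax over standard income tax: ¥87675 − ¥27926 = ¥59749.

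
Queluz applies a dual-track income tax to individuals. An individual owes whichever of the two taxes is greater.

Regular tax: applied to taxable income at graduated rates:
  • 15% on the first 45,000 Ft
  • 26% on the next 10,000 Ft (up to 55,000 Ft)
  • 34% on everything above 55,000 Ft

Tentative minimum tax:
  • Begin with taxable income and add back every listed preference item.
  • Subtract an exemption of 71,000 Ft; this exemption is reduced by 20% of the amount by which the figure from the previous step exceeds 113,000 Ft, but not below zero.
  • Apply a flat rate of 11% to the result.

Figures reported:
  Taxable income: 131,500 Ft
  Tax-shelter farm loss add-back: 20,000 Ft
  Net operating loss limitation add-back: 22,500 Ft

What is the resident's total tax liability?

Tentative minimum tax:
  Adjusted income: 131,500 Ft + 20,000 Ft + 22,500 Ft = 174,000 Ft
  Exemption: 71,000 Ft − 20% × (174,000 Ft − 113,000 Ft) = 71,000 Ft − 12,200 Ft = 58,800 Ft
  Base: 174,000 Ft − 58,800 Ft = 115,200 Ft
  115,200 Ft × 11% = 12,672 Ft

Regular tax:
  45,000 Ft × 15% = 6,750 Ft
  10,000 Ft × 26% = 2,600 Ft
  76,500 Ft × 34% = 26,010 Ft
  → 35,360 Ft

35,360 Ft > 12,672 Ft, so the regular tax governs.

35,360 Ft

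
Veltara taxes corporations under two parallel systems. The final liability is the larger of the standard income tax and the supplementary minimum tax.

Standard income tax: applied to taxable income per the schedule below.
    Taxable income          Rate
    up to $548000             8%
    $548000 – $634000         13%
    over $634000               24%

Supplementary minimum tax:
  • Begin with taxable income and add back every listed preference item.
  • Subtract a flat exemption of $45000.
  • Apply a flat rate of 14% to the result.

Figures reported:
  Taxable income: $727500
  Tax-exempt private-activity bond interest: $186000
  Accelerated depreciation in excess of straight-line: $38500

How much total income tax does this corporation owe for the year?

$126980

Supplementary minimum tax:
  Adjusted income: $727500 + $186000 + $38500 = $952000
  Less exemption $45000 → base $907000
  $907000 × 14% = $126980

Standard income tax:
  $548000 × 8% = $43840
  $86000 × 13% = $11180
  $93500 × 24% = $22440
  → $77460

$126980 > $77460, so the supplementary minimum tax is the binding amount.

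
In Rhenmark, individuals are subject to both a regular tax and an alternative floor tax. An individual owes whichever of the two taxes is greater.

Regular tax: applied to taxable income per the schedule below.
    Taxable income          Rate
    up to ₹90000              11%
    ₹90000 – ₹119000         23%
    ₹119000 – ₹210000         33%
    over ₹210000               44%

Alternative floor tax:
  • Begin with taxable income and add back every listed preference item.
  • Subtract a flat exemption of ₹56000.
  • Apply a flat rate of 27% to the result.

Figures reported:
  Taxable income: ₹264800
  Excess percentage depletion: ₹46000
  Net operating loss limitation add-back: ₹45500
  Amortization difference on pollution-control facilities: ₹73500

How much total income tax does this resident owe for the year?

₹100926

Regular tax:
  ₹90000 × 11% = ₹9900
  ₹29000 × 23% = ₹6670
  ₹91000 × 33% = ₹30030
  ₹54800 × 44% = ₹24112
  → ₹70712

Alternative floor tax:
  Adjusted income: ₹264800 + ₹46000 + ₹45500 + ₹73500 = ₹429800
  Less exemption ₹56000 → base ₹373800
  ₹373800 × 27% = ₹100926

₹100926 > ₹70712, so the alternative floor tax is the binding amount.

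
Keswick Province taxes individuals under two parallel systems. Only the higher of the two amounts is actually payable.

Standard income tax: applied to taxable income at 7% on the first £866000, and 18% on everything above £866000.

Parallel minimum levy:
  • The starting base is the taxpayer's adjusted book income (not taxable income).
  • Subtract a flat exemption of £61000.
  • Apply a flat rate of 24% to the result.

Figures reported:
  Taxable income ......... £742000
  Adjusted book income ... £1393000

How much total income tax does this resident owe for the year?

Parallel minimum levy:
  Base (adjusted book income): £1393000
  Less exemption £61000 → base £1332000
  £1332000 × 24% = £319680

Standard income tax:
  £742000 × 7% = £51940

£319680 > £51940, so the parallel minimum levy is the binding amount.

£319680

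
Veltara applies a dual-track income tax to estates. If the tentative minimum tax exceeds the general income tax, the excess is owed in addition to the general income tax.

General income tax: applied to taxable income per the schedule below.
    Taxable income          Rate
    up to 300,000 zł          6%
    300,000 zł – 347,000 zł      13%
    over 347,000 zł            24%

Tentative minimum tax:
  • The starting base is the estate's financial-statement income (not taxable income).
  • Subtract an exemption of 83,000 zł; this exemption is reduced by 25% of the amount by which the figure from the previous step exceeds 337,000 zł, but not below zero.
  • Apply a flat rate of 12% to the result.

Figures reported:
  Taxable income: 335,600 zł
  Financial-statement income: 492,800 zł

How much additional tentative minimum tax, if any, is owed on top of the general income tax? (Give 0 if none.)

31,222 zł

Tentative minimum tax:
  Base (financial-statement income): 492,800 zł
  Exemption: 83,000 zł − 25% × (492,800 zł − 337,000 zł) = 83,000 zł − 38,950 zł = 44,050 zł
  Base: 492,800 zł − 44,050 zł = 448,750 zł
  448,750 zł × 12% = 53,850 zł

General income tax:
  300,000 zł × 6% = 18,000 zł
  35,600 zł × 13% = 4,628 zł
  → 22,628 zł

Excess of tentative minimum tax over general income tax: 53,850 zł − 22,628 zł = 31,222 zł.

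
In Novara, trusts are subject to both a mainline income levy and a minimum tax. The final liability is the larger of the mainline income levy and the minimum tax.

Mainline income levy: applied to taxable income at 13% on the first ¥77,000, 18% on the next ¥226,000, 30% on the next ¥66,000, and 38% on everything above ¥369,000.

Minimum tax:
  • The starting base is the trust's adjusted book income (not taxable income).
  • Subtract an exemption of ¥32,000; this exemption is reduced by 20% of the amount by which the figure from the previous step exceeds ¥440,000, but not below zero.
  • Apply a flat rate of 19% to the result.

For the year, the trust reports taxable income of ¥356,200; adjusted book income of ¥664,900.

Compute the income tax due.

¥126,331

Mainline income levy:
  ¥77,000 × 13% = ¥10,010
  ¥226,000 × 18% = ¥40,680
  ¥53,200 × 30% = ¥15,960
  → ¥66,650

Minimum tax:
  Base (adjusted book income): ¥664,900
  Exemption: 20% × (¥664,900 − ¥440,000) = ¥44,980 ≥ ¥32,000, so the exemption is fully phased out
  Base: ¥664,900 − ¥0 = ¥664,900
  ¥664,900 × 19% = ¥126,331

¥126,331 > ¥66,650, so the minimum tax is the binding amount.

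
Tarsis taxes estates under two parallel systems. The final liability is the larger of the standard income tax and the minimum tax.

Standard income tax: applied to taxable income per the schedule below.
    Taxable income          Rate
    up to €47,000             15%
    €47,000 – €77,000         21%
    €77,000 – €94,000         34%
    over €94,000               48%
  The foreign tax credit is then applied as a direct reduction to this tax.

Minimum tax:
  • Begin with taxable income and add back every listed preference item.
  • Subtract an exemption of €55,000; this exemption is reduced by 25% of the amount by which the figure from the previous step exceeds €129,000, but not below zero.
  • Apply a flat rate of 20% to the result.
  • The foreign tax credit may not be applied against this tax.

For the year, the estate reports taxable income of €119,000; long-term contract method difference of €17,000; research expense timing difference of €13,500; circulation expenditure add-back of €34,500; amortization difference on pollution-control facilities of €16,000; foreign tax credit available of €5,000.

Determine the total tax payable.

€32,550

Standard income tax:
  €47,000 × 15% = €7,050
  €30,000 × 21% = €6,300
  €17,000 × 34% = €5,780
  €25,000 × 48% = €12,000
  → €31,130
  Less foreign tax credit €5,000 → €26,130

Minimum tax:
  Adjusted income: €119,000 + €17,000 + €13,500 + €34,500 + €16,000 = €200,000
  Exemption: €55,000 − 25% × (€200,000 − €129,000) = €55,000 − €17,750 = €37,250
  Base: €200,000 − €37,250 = €162,750
  €162,750 × 20% = €32,550

€32,550 > €26,130, so the minimum tax is the binding amount.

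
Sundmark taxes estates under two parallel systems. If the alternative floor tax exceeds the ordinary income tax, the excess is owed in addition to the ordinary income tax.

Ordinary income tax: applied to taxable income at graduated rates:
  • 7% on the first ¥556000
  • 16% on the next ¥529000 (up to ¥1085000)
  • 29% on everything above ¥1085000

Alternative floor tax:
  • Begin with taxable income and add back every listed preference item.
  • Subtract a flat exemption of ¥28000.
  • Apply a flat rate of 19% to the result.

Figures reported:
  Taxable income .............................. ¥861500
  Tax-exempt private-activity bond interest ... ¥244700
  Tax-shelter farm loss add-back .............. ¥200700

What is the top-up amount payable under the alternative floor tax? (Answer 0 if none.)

¥155191

Ordinary income tax:
  ¥556000 × 7% = ¥38920
  ¥305500 × 16% = ¥48880
  → ¥87800

Alternative floor tax:
  Adjusted income: ¥861500 + ¥244700 + ¥200700 = ¥1306900
  Less exemption ¥28000 → base ¥1278900
  ¥1278900 × 19% = ¥242991

Excess of alternative floor tax over ordinary income tax: ¥242991 − ¥87800 = ¥155191.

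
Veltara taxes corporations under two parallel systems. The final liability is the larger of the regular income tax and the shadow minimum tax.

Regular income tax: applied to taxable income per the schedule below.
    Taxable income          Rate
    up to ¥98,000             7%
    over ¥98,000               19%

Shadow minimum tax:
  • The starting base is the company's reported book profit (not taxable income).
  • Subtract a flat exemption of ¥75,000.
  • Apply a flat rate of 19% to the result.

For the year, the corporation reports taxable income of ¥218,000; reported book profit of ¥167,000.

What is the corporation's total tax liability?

¥29,660

Shadow minimum tax:
  Base (reported book profit): ¥167,000
  Less exemption ¥75,000 → base ¥92,000
  ¥92,000 × 19% = ¥17,480

Regular income tax:
  ¥98,000 × 7% = ¥6,860
  ¥120,000 × 19% = ¥22,800
  → ¥29,660

¥29,660 > ¥17,480, so the regular income tax governs.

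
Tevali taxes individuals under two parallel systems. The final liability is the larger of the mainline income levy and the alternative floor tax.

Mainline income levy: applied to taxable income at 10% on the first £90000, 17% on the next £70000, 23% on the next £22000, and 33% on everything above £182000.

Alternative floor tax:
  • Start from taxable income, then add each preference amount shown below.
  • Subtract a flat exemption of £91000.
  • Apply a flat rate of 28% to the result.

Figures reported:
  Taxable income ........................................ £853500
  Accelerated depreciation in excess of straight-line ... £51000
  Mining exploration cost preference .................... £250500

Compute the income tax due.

Alternative floor tax:
  Adjusted income: £853500 + £51000 + £250500 = £1155000
  Less exemption £91000 → base £1064000
  £1064000 × 28% = £297920

Mainline income levy:
  £90000 × 10% = £9000
  £70000 × 17% = £11900
  £22000 × 23% = £5060
  £671500 × 33% = £221595
  → £247555

£297920 > £247555, so the alternative floor tax is the binding amount.

£297920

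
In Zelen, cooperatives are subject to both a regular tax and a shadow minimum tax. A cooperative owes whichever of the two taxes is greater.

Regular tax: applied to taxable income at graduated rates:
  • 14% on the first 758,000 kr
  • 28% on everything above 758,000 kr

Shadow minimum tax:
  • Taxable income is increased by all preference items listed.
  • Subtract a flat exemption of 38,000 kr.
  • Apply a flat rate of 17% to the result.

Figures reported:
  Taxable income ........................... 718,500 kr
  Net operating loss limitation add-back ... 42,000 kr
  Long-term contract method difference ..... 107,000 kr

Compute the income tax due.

141,015 kr

Regular tax:
  718,500 kr × 14% = 100,590 kr

Shadow minimum tax:
  Adjusted income: 718,500 kr + 42,000 kr + 107,000 kr = 867,500 kr
  Less exemption 38,000 kr → base 829,500 kr
  829,500 kr × 17% = 141,015 kr

141,015 kr > 100,590 kr, so the shadow minimum tax is the binding amount.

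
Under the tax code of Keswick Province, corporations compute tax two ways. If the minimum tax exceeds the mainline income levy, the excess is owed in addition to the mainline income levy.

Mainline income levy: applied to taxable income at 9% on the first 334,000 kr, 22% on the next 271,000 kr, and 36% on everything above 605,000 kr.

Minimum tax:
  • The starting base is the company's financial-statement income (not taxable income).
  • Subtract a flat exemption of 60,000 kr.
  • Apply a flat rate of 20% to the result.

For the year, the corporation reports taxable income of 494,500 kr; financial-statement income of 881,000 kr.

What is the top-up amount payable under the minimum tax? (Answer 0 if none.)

98,830 kr

Minimum tax:
  Base (financial-statement income): 881,000 kr
  Less exemption 60,000 kr → base 821,000 kr
  821,000 kr × 20% = 164,200 kr

Mainline income levy:
  334,000 kr × 9% = 30,060 kr
  160,500 kr × 22% = 35,310 kr
  → 65,370 kr

Excess of minimum tax over mainline income levy: 164,200 kr − 65,370 kr = 98,830 kr.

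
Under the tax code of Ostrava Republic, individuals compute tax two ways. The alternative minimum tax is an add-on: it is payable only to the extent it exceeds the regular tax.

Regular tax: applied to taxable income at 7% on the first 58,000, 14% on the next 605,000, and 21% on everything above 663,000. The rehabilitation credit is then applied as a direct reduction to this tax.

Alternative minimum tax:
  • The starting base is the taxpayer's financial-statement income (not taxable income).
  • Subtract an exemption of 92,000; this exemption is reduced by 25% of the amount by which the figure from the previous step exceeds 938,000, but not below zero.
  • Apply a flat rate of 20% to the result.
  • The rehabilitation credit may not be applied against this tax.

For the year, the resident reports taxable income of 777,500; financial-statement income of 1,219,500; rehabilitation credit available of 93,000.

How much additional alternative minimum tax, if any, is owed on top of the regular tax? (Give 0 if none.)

219,770

Regular tax:
  58,000 × 7% = 4,060
  605,000 × 14% = 84,700
  114,500 × 21% = 24,045
  → 112,805
  Less rehabilitation credit 93,000 → 19,805

Alternative minimum tax:
  Base (financial-statement income): 1,219,500
  Exemption: 92,000 − 25% × (1,219,500 − 938,000) = 92,000 − 70,375 = 21,625
  Base: 1,219,500 − 21,625 = 1,197,875
  1,197,875 × 20% = 239,575

Excess of alternative minimum tax over regular tax: 239,575 − 19,805 = 219,770.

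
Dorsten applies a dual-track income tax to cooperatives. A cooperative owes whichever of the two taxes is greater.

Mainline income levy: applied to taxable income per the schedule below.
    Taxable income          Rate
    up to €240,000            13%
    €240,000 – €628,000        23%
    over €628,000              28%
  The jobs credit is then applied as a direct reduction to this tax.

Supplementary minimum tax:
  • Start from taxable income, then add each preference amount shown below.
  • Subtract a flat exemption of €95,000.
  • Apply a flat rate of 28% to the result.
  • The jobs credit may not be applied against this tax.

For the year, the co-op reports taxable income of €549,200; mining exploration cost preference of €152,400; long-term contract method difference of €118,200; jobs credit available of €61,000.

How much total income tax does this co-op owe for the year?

€202,944

Supplementary minimum tax:
  Adjusted income: €549,200 + €152,400 + €118,200 = €819,800
  Less exemption €95,000 → base €724,800
  €724,800 × 28% = €202,944

Mainline income levy:
  €240,000 × 13% = €31,200
  €309,200 × 23% = €71,116
  → €102,316
  Less jobs credit €61,000 → €41,316

€202,944 > €41,316, so the supplementary minimum tax is the binding amount.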